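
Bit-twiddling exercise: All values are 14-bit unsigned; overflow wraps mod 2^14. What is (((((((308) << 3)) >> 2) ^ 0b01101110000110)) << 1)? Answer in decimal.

13276

308 = 00000100110100
→ << 3 (mod 2^14) → 00100110100000 = 2464
→ >> 2 → 00001001101000 = 616
0b01101110000110 = 01101110000110
→ ^ → 01100111101110 = 6638
→ << 1 (mod 2^14) → 11001111011100 = 13276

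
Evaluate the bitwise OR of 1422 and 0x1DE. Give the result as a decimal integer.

1422 = 10110001110
0x1DE = 00111011110
 OR → 10111011110 = 1502

1502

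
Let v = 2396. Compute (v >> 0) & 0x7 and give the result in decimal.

v = 100101011100
Shift right by 0: 100101011100
Mask low 3 bits: 100 = 4

4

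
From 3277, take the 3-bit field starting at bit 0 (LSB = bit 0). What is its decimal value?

v = 00110011001101
Shift right by 0: 00110011001101
Mask low 3 bits: 101 = 5

5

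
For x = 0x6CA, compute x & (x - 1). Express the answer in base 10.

1736

x = 11011001010 = 1738
x - 1 = 11011001001
AND   = 11011001000 = 1736
(x & (x - 1) clears the lowest set bit of x.)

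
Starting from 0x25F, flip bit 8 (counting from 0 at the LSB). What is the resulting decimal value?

863

x = 1001011111
bit 8 is currently 0; toggle it via x ^ (1 << 8) = x ^ 256
→ 1101011111 = 863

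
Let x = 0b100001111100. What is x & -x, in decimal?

x = 100001111100 = 2172
-x (two's complement) = …011110000100
AND   = 000000000100 = 4
(x & -x isolates the lowest set bit of x.)

4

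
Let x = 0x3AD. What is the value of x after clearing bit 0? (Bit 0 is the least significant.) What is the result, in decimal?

x = 1110101101
bit 0 is currently 1; clear it via x & ~(1 << 0) = x & ~1
→ 1110101100 = 940

940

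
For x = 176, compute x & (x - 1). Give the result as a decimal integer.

x = 10110000 = 176
x - 1 = 10101111
AND   = 10100000 = 160
(x & (x - 1) clears the lowest set bit of x.)

160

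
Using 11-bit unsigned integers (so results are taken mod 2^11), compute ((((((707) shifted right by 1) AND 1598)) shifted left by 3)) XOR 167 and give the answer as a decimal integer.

423

707 = 01011000011
→ shifted right by 1 → 00101100001 = 353
1598 = 11000111110
→ AND → 00000100000 = 32
→ shifted left by 3 (mod 2^11) → 00100000000 = 256
167 = 00010100111
→ XOR → 00110100111 = 423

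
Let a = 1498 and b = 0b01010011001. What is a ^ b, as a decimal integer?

1859

1498 = 10111011010
b = 01010011001
XOR → 11101000011 = 1859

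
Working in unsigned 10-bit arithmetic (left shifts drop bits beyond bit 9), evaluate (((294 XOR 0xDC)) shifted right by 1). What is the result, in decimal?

294 = 0100100110
0xDC = 0011011100
→ XOR → 0111111010 = 506
→ shifted right by 1 → 0011111101 = 253

253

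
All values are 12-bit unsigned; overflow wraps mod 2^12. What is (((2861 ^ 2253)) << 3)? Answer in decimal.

2861 = 101100101101
2253 = 100011001101
→ ^ → 001111100000 = 992
→ << 3 (mod 2^12) → 111100000000 = 3840

3840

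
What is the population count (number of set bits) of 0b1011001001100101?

8

n = 1011001001100101
Count the 1s: 1 + 1 + 1 + 1 + 1 + 1 + 1 + 1 = 8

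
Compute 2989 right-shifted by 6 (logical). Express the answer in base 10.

2989 = 101110101101
shift right by 6 → 000000101110 = 46
(equivalently, floor(2989 / 64))

46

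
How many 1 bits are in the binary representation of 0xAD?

5

0xAD = 10101101
Count the 1s: 1 + 1 + 1 + 1 + 1 = 5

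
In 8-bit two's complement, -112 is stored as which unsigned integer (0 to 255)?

144

112 in 8 bits: 01110000
Invert: 10001111
Add 1:  10010000 = 144
(Check: 2^8 - 112 = 256 - 112 = 144.)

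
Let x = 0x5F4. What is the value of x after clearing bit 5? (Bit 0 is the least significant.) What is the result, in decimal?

1492

x = 10111110100
bit 5 is currently 1; clear it via x & ~(1 << 5) = x & ~32
→ 10111010100 = 1492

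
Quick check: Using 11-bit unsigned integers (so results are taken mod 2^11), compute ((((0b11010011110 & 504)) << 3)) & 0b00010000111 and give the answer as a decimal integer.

0b11010011110 = 11010011110
504 = 00111111000
→ & → 00010011000 = 152
→ << 3 (mod 2^11) → 10011000000 = 1216
0b00010000111 = 00010000111
→ & → 00010000000 = 128

128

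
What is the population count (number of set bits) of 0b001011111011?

n = 1011111011
Count the 1s: 1 + 1 + 1 + 1 + 1 + 1 + 1 + 1 = 8

8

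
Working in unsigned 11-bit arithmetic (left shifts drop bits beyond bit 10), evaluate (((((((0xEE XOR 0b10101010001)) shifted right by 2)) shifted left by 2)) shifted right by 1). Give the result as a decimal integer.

0xEE = 00011101110
0b10101010001 = 10101010001
→ XOR → 10110111111 = 1471
→ shifted right by 2 → 00101101111 = 367
→ shifted left by 2 (mod 2^11) → 10110111100 = 1468
→ shifted right by 1 → 01011011110 = 734

734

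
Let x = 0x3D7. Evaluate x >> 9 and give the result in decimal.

1

0x3D7 = 1111010111
shift right by 9 → 0000000001 = 1
(equivalently, floor(983 / 512))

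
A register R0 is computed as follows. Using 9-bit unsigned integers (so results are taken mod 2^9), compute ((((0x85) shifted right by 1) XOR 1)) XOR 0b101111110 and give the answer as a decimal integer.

317

0x85 = 010000101
→ shifted right by 1 → 001000010 = 66
1 = 000000001
→ XOR → 001000011 = 67
0b101111110 = 101111110
→ XOR → 100111101 = 317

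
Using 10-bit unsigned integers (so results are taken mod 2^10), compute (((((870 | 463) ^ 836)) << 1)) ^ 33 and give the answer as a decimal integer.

870 = 1101100110
463 = 0111001111
→ | → 1111101111 = 1007
836 = 1101000100
→ ^ → 0010101011 = 171
→ << 1 (mod 2^10) → 0101010110 = 342
33 = 0000100001
→ ^ → 0101110111 = 375

375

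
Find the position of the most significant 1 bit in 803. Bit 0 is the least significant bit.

803 = 1100100011
The topmost 1 is at position 9 (since 2^9 = 512 ≤ 803 < 1024).

9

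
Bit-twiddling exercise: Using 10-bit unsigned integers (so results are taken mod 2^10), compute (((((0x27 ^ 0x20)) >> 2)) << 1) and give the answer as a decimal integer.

2

0x27 = 0000100111
0x20 = 0000100000
→ ^ → 0000000111 = 7
→ >> 2 → 0000000001 = 1
→ << 1 (mod 2^10) → 0000000010 = 2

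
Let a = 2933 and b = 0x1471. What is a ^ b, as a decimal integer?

7940

2933 = 0101101110101
0x1471 = 1010001110001
XOR → 1111100000100 = 7940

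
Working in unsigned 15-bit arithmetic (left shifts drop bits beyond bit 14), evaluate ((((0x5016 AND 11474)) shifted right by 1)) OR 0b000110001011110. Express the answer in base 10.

0x5016 = 101000000010110
11474 = 010110011010010
→ AND → 000000000010010 = 18
→ shifted right by 1 → 000000000001001 = 9
0b000110001011110 = 000110001011110
→ OR → 000110001011111 = 3167

3167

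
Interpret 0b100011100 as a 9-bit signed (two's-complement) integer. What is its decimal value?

-228

pattern = 100011100 (MSB is 1 ⇒ negative)
Invert: 011100011, add 1 → 011100100 = 228, so the value is -228.
(Equivalently: 284 - 2^9 = 284 - 512 = -228.)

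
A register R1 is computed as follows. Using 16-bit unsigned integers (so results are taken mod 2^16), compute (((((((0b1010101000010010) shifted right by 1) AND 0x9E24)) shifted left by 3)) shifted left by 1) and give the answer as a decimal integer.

16384

0b1010101000010010 = 1010101000010010
→ shifted right by 1 → 0101010100001001 = 21769
0x9E24 = 1001111000100100
→ AND → 0001010000000000 = 5120
→ shifted left by 3 (mod 2^16) → 1010000000000000 = 40960
→ shifted left by 1 (mod 2^16) → 0100000000000000 = 16384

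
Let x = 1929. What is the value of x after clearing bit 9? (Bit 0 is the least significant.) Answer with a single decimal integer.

1417

x = 11110001001
bit 9 is currently 1; clear it via x & ~(1 << 9) = x & ~512
→ 10110001001 = 1417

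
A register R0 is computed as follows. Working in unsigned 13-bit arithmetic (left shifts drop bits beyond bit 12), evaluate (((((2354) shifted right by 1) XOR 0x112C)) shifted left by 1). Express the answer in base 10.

2354 = 0100100110010
→ shifted right by 1 → 0010010011001 = 1177
0x112C = 1000100101100
→ XOR → 1010110110101 = 5557
→ shifted left by 1 (mod 2^13) → 0101101101010 = 2922

2922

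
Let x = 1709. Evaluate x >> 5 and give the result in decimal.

53

1709 = 11010101101
shift right by 5 → 00000110101 = 53
(equivalently, floor(1709 / 32))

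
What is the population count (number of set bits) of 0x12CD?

0x12CD = 1001011001101
Count the 1s: 1 + 1 + 1 + 1 + 1 + 1 + 1 = 7

7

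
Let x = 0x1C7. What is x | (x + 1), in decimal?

463

x = 111000111 = 455
x + 1 = 111001000
OR    = 111001111 = 463
(x | (x + 1) sets the lowest cleared bit.)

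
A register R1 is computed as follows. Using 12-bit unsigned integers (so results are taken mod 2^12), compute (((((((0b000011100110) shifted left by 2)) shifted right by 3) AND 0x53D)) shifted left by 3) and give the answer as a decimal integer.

0b000011100110 = 000011100110
→ shifted left by 2 (mod 2^12) → 001110011000 = 920
→ shifted right by 3 → 000001110011 = 115
0x53D = 010100111101
→ AND → 000000110001 = 49
→ shifted left by 3 (mod 2^12) → 000110001000 = 392

392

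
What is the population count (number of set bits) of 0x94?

3

0x94 = 10010100
Count the 1s: 1 + 1 + 1 = 3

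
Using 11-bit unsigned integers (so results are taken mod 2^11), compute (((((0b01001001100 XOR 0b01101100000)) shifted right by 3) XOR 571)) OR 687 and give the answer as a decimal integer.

703

0b01001001100 = 01001001100
0b01101100000 = 01101100000
→ XOR → 00100101100 = 300
→ shifted right by 3 → 00000100101 = 37
571 = 01000111011
→ XOR → 01000011110 = 542
687 = 01010101111
→ OR → 01010111111 = 703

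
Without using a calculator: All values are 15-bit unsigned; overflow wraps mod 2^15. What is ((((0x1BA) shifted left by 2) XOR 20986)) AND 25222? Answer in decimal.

0x1BA = 000000110111010
→ shifted left by 2 (mod 2^15) → 000011011101000 = 1768
20986 = 101000111111010
→ XOR → 101011100010010 = 22290
25222 = 110001010000110
→ AND → 100001000000010 = 16898

16898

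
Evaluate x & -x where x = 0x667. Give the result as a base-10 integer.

1

x = 11001100111 = 1639
-x (two's complement) = …00110011001
AND   = 00000000001 = 1
(x & -x isolates the lowest set bit of x.)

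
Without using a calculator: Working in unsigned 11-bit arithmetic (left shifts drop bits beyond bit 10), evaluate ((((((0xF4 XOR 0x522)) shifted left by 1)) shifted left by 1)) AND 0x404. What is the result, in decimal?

1024

0xF4 = 00011110100
0x522 = 10100100010
→ XOR → 10111010110 = 1494
→ shifted left by 1 (mod 2^11) → 01110101100 = 940
→ shifted left by 1 (mod 2^11) → 11101011000 = 1880
0x404 = 10000000100
→ AND → 10000000000 = 1024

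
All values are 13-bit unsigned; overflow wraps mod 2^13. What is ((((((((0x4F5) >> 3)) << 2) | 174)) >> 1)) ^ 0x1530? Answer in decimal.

0x4F5 = 0010011110101
→ >> 3 → 0000010011110 = 158
→ << 2 (mod 2^13) → 0001001111000 = 632
174 = 0000010101110
→ | → 0001011111110 = 766
→ >> 1 → 0000101111111 = 383
0x1530 = 1010100110000
→ ^ → 1010001001111 = 5199

5199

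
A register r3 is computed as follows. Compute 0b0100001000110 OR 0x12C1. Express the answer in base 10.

a = 0100001000110
0x12C1 = 1001011000001
 OR → 1101011000111 = 6855

6855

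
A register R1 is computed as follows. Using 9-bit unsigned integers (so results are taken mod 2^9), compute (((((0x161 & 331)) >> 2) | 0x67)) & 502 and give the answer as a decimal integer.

118

0x161 = 101100001
331 = 101001011
→ & → 101000001 = 321
→ >> 2 → 001010000 = 80
0x67 = 001100111
→ | → 001110111 = 119
502 = 111110110
→ & → 001110110 = 118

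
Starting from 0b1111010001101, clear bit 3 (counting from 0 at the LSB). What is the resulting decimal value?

7813

x = 1111010001101
bit 3 is currently 1; clear it via x & ~(1 << 3) = x & ~8
→ 1111010000101 = 7813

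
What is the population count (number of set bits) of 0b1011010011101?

8

n = 1011010011101
Count the 1s: 1 + 1 + 1 + 1 + 1 + 1 + 1 + 1 = 8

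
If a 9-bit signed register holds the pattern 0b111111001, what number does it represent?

pattern = 111111001 (MSB is 1 ⇒ negative)
Invert: 000000110, add 1 → 000000111 = 7, so the value is -7.
(Equivalently: 505 - 2^9 = 505 - 512 = -7.)

-7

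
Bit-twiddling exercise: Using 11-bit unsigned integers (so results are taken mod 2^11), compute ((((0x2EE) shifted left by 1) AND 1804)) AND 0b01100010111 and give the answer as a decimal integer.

0x2EE = 01011101110
→ shifted left by 1 (mod 2^11) → 10111011100 = 1500
1804 = 11100001100
→ AND → 10100001100 = 1292
0b01100010111 = 01100010111
→ AND → 00100000100 = 260

260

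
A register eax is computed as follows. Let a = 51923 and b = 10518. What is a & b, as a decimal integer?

51923 = 1100101011010011
10518 = 0010100100010110
AND → 0000100000010010 = 2066

2066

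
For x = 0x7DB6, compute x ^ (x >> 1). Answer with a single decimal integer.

x = 111110110110110 = 32182
x>>1 = 011111011011011
XOR  = 100001101101101 = 17261
(x ^ (x >> 1) gives the standard binary-reflected Gray code of x.)

17261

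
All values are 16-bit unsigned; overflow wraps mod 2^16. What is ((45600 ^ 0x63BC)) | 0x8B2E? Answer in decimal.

56254

45600 = 1011001000100000
0x63BC = 0110001110111100
→ ^ → 1101000110011100 = 53660
0x8B2E = 1000101100101110
→ | → 1101101110111110 = 56254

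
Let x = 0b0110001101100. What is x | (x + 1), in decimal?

3181

x = 110001101100 = 3180
x + 1 = 110001101101
OR    = 110001101101 = 3181
(x | (x + 1) sets the lowest cleared bit.)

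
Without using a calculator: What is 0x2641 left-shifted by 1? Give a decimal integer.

0x2641 = 010011001000001
shift left by 1 → 100110010000010 = 19586
(equivalently, 9793 × 2^1 = 9793 × 2)

19586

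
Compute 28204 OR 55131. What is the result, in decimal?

28204 = 0110111000101100
55131 = 1101011101011011
 OR → 1111111101111111 = 65407

65407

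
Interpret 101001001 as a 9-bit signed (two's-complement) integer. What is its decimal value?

pattern = 101001001 (MSB is 1 ⇒ negative)
Invert: 010110110, add 1 → 010110111 = 183, so the value is -183.
(Equivalently: 329 - 2^9 = 329 - 512 = -183.)

-183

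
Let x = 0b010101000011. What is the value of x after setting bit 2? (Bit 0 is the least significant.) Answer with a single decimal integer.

x = 010101000011
bit 2 is currently 0; set it via x | (1 << 2) = x | 4
→ 010101000111 = 1351

1351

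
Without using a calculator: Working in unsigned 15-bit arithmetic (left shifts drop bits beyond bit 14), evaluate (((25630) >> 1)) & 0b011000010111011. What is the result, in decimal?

12299

25630 = 110010000011110
→ >> 1 → 011001000001111 = 12815
0b011000010111011 = 011000010111011
→ & → 011000000001011 = 12299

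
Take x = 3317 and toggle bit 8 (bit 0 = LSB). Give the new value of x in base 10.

3573

x = 110011110101
bit 8 is currently 0; toggle it via x ^ (1 << 8) = x ^ 256
→ 110111110101 = 3573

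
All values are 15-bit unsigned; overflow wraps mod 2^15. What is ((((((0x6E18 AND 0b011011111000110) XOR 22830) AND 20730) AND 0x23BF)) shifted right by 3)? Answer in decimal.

0x6E18 = 110111000011000
0b011011111000110 = 011011111000110
→ AND → 010011000000000 = 9728
22830 = 101100100101110
→ XOR → 111111100101110 = 32558
20730 = 101000011111010
→ AND → 101000000101010 = 20522
0x23BF = 010001110111111
→ AND → 000000000101010 = 42
→ shifted right by 3 → 000000000000101 = 5

5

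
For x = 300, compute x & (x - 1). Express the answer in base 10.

296

x = 100101100 = 300
x - 1 = 100101011
AND   = 100101000 = 296
(x & (x - 1) clears the lowest set bit of x.)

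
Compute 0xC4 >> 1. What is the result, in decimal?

98

0xC4 = 11000100
shift right by 1 → 01100010 = 98
(equivalently, floor(196 / 2))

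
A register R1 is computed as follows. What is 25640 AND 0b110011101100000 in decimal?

25640 = 110010000101000
b = 110011101100000
AND → 110010000100000 = 25632

25632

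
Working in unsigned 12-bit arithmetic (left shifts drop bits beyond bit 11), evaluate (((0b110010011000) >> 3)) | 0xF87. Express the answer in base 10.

0b110010011000 = 110010011000
→ >> 3 → 000110010011 = 403
0xF87 = 111110000111
→ | → 111110010111 = 3991

3991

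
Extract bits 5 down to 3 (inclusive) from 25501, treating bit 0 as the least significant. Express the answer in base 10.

3

v = 110001110011101
Shift right by 3: 110001110011
Mask low 3 bits: 011 = 3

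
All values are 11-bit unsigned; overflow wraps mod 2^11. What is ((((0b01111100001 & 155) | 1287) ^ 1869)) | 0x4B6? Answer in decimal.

0b01111100001 = 01111100001
155 = 00010011011
→ & → 00010000001 = 129
1287 = 10100000111
→ | → 10110000111 = 1415
1869 = 11101001101
→ ^ → 01011001010 = 714
0x4B6 = 10010110110
→ | → 11011111110 = 1790

1790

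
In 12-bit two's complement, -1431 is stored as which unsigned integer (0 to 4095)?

2665

1431 in 12 bits: 010110010111
Invert: 101001101000
Add 1:  101001101001 = 2665
(Check: 2^12 - 1431 = 4096 - 1431 = 2665.)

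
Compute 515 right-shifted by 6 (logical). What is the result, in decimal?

515 = 1000000011
shift right by 6 → 0000001000 = 8
(equivalently, floor(515 / 64))

8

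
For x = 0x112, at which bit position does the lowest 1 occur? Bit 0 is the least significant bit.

1

0x112 = 100010010
Trailing zeros: 1, so the lowest set bit is bit 1 (value 2).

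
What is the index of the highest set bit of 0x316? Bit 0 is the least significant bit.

9

0x316 = 1100010110
The topmost 1 is at position 9 (since 2^9 = 512 ≤ 790 < 1024).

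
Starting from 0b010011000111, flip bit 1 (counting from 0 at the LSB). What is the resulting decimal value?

x = 010011000111
bit 1 is currently 1; toggle it via x ^ (1 << 1) = x ^ 2
→ 010011000101 = 1221

1221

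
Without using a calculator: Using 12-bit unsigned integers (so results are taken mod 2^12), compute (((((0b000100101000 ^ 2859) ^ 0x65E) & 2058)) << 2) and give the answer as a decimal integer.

32

0b000100101000 = 000100101000
2859 = 101100101011
→ ^ → 101000000011 = 2563
0x65E = 011001011110
→ ^ → 110001011101 = 3165
2058 = 100000001010
→ & → 100000001000 = 2056
→ << 2 (mod 2^12) → 000000100000 = 32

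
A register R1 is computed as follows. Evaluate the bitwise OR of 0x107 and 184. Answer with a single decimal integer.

447

0x107 = 100000111
184 = 010111000
 OR → 110111111 = 447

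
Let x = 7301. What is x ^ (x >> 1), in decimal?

4807

x = 1110010000101 = 7301
x>>1 = 0111001000010
XOR  = 1001011000111 = 4807
(x ^ (x >> 1) gives the standard binary-reflected Gray code of x.)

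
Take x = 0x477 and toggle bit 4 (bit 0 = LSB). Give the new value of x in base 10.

1127

x = 000010001110111
bit 4 is currently 1; toggle it via x ^ (1 << 4) = x ^ 16
→ 000010001100111 = 1127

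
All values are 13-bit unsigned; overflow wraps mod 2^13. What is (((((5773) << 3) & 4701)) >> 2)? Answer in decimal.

1042

5773 = 1011010001101
→ << 3 (mod 2^13) → 1010001101000 = 5224
4701 = 1001001011101
→ & → 1000001001000 = 4168
→ >> 2 → 0010000010010 = 1042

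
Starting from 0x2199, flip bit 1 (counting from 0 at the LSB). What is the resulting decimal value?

8603

x = 10000110011001
bit 1 is currently 0; toggle it via x ^ (1 << 1) = x ^ 2
→ 10000110011011 = 8603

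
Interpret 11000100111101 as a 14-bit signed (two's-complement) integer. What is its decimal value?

pattern = 11000100111101 (MSB is 1 ⇒ negative)
Invert: 00111011000010, add 1 → 00111011000011 = 3779, so the value is -3779.
(Equivalently: 12605 - 2^14 = 12605 - 16384 = -3779.)

-3779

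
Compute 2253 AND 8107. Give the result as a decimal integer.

2253 = 0100011001101
8107 = 1111110101011
AND → 0100010001001 = 2185

2185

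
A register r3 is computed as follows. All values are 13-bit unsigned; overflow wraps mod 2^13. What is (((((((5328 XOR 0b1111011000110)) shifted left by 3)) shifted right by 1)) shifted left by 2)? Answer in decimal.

5328 = 1010011010000
0b1111011000110 = 1111011000110
→ XOR → 0101000010110 = 2582
→ shifted left by 3 (mod 2^13) → 1000010110000 = 4272
→ shifted right by 1 → 0100001011000 = 2136
→ shifted left by 2 (mod 2^13) → 0000101100000 = 352

352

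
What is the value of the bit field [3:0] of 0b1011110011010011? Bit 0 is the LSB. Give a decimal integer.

v = 1011110011010011
Shift right by 0: 1011110011010011
Mask low 4 bits: 0011 = 3

3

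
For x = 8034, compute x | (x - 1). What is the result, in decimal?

x = 1111101100010 = 8034
x - 1 = 1111101100001
OR    = 1111101100011 = 8035
(x | (x - 1) sets all bits below the lowest set bit.)

8035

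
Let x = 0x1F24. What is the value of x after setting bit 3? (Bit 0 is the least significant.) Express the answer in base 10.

7980

x = 1111100100100
bit 3 is currently 0; set it via x | (1 << 3) = x | 8
→ 1111100101100 = 7980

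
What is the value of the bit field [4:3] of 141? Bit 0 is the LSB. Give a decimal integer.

1

v = 0000010001101
Shift right by 3: 0000010001
Mask low 2 bits: 01 = 1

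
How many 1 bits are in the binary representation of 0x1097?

0x1097 = 1000010010111
Count the 1s: 1 + 1 + 1 + 1 + 1 + 1 = 6

6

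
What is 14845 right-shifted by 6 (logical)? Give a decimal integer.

231

14845 = 11100111111101
shift right by 6 → 00000011100111 = 231
(equivalently, floor(14845 / 64))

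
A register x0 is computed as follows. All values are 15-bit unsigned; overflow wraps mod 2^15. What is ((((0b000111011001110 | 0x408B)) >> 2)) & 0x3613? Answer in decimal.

4627

0b000111011001110 = 000111011001110
0x408B = 100000010001011
→ | → 100111011001111 = 20175
→ >> 2 → 001001110110011 = 5043
0x3613 = 011011000010011
→ & → 001001000010011 = 4627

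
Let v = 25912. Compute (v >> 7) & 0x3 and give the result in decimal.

2

v = 110010100111000
Shift right by 7: 11001010
Mask low 2 bits: 10 = 2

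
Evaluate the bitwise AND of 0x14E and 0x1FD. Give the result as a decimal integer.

332

0x14E = 101001110
0x1FD = 111111101
AND → 101001100 = 332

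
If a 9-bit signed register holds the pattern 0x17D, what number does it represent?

-131

pattern = 101111101 (MSB is 1 ⇒ negative)
Invert: 010000010, add 1 → 010000011 = 131, so the value is -131.
(Equivalently: 381 - 2^9 = 381 - 512 = -131.)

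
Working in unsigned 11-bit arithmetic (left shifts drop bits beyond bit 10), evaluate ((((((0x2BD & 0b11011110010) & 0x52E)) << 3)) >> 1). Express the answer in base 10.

0x2BD = 01010111101
0b11011110010 = 11011110010
→ & → 01010110000 = 688
0x52E = 10100101110
→ & → 00000100000 = 32
→ << 3 (mod 2^11) → 00100000000 = 256
→ >> 1 → 00010000000 = 128

128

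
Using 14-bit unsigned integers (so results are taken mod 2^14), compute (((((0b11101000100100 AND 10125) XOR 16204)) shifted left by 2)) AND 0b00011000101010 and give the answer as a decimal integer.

0b11101000100100 = 11101000100100
10125 = 10011110001101
→ AND → 10001000000100 = 8708
16204 = 11111101001100
→ XOR → 01110101001000 = 7496
→ shifted left by 2 (mod 2^14) → 11010100100000 = 13600
0b00011000101010 = 00011000101010
→ AND → 00010000100000 = 1056

1056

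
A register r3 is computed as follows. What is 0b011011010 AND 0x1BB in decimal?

a = 011011010
0x1BB = 110111011
AND → 010011010 = 154

154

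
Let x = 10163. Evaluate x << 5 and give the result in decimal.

325216

10163 = 0000010011110110011
shift left by 5 → 1001111011001100000 = 325216
(equivalently, 10163 × 2^5 = 10163 × 32)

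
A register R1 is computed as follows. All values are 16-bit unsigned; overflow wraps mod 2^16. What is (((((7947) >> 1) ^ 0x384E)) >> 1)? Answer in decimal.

7141

7947 = 0001111100001011
→ >> 1 → 0000111110000101 = 3973
0x384E = 0011100001001110
→ ^ → 0011011111001011 = 14283
→ >> 1 → 0001101111100101 = 7141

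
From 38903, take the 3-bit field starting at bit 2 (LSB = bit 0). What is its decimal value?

5

v = 1001011111110111
Shift right by 2: 10010111111101
Mask low 3 bits: 101 = 5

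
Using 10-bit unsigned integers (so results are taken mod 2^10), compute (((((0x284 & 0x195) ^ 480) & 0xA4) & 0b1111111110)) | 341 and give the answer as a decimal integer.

0x284 = 1010000100
0x195 = 0110010101
→ & → 0010000100 = 132
480 = 0111100000
→ ^ → 0101100100 = 356
0xA4 = 0010100100
→ & → 0000100100 = 36
0b1111111110 = 1111111110
→ & → 0000100100 = 36
341 = 0101010101
→ | → 0101110101 = 373

373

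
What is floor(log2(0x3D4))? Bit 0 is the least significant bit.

9

0x3D4 = 1111010100
The topmost 1 is at position 9 (since 2^9 = 512 ≤ 980 < 1024).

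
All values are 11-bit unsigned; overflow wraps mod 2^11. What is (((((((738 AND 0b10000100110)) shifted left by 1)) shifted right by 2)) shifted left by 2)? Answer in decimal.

738 = 01011100010
0b10000100110 = 10000100110
→ AND → 00000100010 = 34
→ shifted left by 1 (mod 2^11) → 00001000100 = 68
→ shifted right by 2 → 00000010001 = 17
→ shifted left by 2 (mod 2^11) → 00001000100 = 68

68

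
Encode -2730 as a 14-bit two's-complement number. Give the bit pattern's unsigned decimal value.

13654

2730 in 14 bits: 00101010101010
Invert: 11010101010101
Add 1:  11010101010110 = 13654
(Check: 2^14 - 2730 = 16384 - 2730 = 13654.)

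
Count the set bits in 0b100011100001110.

7

n = 100011100001110
Count the 1s: 1 + 1 + 1 + 1 + 1 + 1 + 1 = 7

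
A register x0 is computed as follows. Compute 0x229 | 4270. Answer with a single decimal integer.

0x229 = 0001000101001
4270 = 1000010101110
 OR → 1001010101111 = 4783

4783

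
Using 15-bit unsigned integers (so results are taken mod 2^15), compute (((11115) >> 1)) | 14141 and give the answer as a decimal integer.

11115 = 010101101101011
→ >> 1 → 001010110110101 = 5557
14141 = 011011100111101
→ | → 011011110111101 = 14269

14269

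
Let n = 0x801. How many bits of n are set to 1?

2

0x801 = 100000000001
Count the 1s: 1 + 1 = 2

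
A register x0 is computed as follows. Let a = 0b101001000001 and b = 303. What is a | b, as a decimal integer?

2927

a = 101001000001
303 = 000100101111
 OR → 101101101111 = 2927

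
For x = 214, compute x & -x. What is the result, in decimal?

x = 11010110 = 214
-x (two's complement) = …00101010
AND   = 00000010 = 2
(x & -x isolates the lowest set bit of x.)

2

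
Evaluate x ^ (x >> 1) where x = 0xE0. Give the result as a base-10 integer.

x = 11100000 = 224
x>>1 = 01110000
XOR  = 10010000 = 144
(x ^ (x >> 1) gives the standard binary-reflected Gray code of x.)

144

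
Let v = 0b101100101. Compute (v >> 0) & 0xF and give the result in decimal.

5

v = 101100101
Shift right by 0: 101100101
Mask low 4 bits: 0101 = 5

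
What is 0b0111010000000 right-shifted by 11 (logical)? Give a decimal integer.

1

x = 111010000000
shift right by 11 → 000000000001 = 1
(equivalently, floor(3712 / 2048))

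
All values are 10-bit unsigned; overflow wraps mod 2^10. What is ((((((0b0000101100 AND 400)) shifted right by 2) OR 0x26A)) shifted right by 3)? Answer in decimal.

0b0000101100 = 0000101100
400 = 0110010000
→ AND → 0000000000 = 0
→ shifted right by 2 → 0000000000 = 0
0x26A = 1001101010
→ OR → 1001101010 = 618
→ shifted right by 3 → 0001001101 = 77

77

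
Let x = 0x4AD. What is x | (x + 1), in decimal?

1199

x = 10010101101 = 1197
x + 1 = 10010101110
OR    = 10010101111 = 1199
(x | (x + 1) sets the lowest cleared bit.)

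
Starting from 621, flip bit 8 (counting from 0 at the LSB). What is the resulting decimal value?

x = 001001101101
bit 8 is currently 0; toggle it via x ^ (1 << 8) = x ^ 256
→ 001101101101 = 877

877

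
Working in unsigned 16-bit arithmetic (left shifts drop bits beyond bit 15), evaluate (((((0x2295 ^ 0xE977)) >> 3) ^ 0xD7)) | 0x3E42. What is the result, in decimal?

16363

0x2295 = 0010001010010101
0xE977 = 1110100101110111
→ ^ → 1100101111100010 = 52194
→ >> 3 → 0001100101111100 = 6524
0xD7 = 0000000011010111
→ ^ → 0001100110101011 = 6571
0x3E42 = 0011111001000010
→ | → 0011111111101011 = 16363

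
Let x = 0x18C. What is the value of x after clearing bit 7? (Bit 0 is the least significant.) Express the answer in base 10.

x = 110001100
bit 7 is currently 1; clear it via x & ~(1 << 7) = x & ~128
→ 100001100 = 268

268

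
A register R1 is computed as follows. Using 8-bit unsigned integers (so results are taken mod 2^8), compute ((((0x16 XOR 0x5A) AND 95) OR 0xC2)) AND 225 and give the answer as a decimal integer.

0x16 = 00010110
0x5A = 01011010
→ XOR → 01001100 = 76
95 = 01011111
→ AND → 01001100 = 76
0xC2 = 11000010
→ OR → 11001110 = 206
225 = 11100001
→ AND → 11000000 = 192

192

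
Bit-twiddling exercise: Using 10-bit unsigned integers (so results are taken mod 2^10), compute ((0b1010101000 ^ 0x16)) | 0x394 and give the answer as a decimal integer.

958

0b1010101000 = 1010101000
0x16 = 0000010110
→ ^ → 1010111110 = 702
0x394 = 1110010100
→ | → 1110111110 = 958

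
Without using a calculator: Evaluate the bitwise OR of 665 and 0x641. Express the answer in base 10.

1753

665 = 01010011001
0x641 = 11001000001
 OR → 11011011001 = 1753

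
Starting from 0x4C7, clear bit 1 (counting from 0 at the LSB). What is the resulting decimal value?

1221

x = 010011000111
bit 1 is currently 1; clear it via x & ~(1 << 1) = x & ~2
→ 010011000101 = 1221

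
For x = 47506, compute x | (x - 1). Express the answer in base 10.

47507

x = 1011100110010010 = 47506
x - 1 = 1011100110010001
OR    = 1011100110010011 = 47507
(x | (x - 1) sets all bits below the lowest set bit.)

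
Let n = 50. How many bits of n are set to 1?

50 = 110010
Count the 1s: 1 + 1 + 1 = 3

3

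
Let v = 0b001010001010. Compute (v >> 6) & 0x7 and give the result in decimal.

2

v = 001010001010
Shift right by 6: 001010
Mask low 3 bits: 010 = 2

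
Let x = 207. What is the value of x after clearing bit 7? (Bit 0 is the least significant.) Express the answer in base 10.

x = 011001111
bit 7 is currently 1; clear it via x & ~(1 << 7) = x & ~128
→ 001001111 = 79

79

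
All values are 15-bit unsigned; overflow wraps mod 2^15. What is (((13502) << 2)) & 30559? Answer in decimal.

21080

13502 = 011010010111110
→ << 2 (mod 2^15) → 101001011111000 = 21240
30559 = 111011101011111
→ & → 101001001011000 = 21080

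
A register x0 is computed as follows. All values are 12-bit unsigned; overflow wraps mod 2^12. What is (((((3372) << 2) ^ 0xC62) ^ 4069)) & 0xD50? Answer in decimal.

3372 = 110100101100
→ << 2 (mod 2^12) → 010010110000 = 1200
0xC62 = 110001100010
→ ^ → 100011010010 = 2258
4069 = 111111100101
→ ^ → 011100110111 = 1847
0xD50 = 110101010000
→ & → 010100010000 = 1296

1296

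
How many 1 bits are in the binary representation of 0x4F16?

8

0x4F16 = 100111100010110
Count the 1s: 1 + 1 + 1 + 1 + 1 + 1 + 1 + 1 = 8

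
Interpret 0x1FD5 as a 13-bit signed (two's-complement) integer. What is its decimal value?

-43

pattern = 1111111010101 (MSB is 1 ⇒ negative)
Invert: 0000000101010, add 1 → 0000000101011 = 43, so the value is -43.
(Equivalently: 8149 - 2^13 = 8149 - 8192 = -43.)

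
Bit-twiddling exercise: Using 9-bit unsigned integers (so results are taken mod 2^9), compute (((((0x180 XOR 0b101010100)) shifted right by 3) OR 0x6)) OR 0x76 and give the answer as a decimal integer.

0x180 = 110000000
0b101010100 = 101010100
→ XOR → 011010100 = 212
→ shifted right by 3 → 000011010 = 26
0x6 = 000000110
→ OR → 000011110 = 30
0x76 = 001110110
→ OR → 001111110 = 126

126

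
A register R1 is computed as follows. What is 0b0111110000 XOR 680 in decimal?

856

a = 0111110000
680 = 1010101000
XOR → 1101011000 = 856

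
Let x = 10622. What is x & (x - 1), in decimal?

x = 10100101111110 = 10622
x - 1 = 10100101111101
AND   = 10100101111100 = 10620
(x & (x - 1) clears the lowest set bit of x.)

10620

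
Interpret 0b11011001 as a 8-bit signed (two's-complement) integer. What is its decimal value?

pattern = 11011001 (MSB is 1 ⇒ negative)
Invert: 00100110, add 1 → 00100111 = 39, so the value is -39.
(Equivalently: 217 - 2^8 = 217 - 256 = -39.)

-39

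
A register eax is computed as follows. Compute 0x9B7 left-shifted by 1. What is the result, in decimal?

4974

0x9B7 = 0100110110111
shift left by 1 → 1001101101110 = 4974
(equivalently, 2487 × 2^1 = 2487 × 2)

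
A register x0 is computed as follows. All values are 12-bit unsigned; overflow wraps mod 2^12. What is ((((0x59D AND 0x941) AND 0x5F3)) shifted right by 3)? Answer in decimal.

0x59D = 010110011101
0x941 = 100101000001
→ AND → 000100000001 = 257
0x5F3 = 010111110011
→ AND → 000100000001 = 257
→ shifted right by 3 → 000000100000 = 32

32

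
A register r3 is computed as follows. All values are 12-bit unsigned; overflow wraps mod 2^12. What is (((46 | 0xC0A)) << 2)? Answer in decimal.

184

46 = 000000101110
0xC0A = 110000001010
→ | → 110000101110 = 3118
→ << 2 (mod 2^12) → 000010111000 = 184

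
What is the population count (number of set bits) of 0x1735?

8

0x1735 = 1011100110101
Count the 1s: 1 + 1 + 1 + 1 + 1 + 1 + 1 + 1 = 8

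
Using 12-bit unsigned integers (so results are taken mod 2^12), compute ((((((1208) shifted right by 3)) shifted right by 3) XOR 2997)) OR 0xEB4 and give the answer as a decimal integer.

4023

1208 = 010010111000
→ shifted right by 3 → 000010010111 = 151
→ shifted right by 3 → 000000010010 = 18
2997 = 101110110101
→ XOR → 101110100111 = 2983
0xEB4 = 111010110100
→ OR → 111110110111 = 4023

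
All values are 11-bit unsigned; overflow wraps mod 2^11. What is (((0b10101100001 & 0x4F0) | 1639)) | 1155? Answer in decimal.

0b10101100001 = 10101100001
0x4F0 = 10011110000
→ & → 10001100000 = 1120
1639 = 11001100111
→ | → 11001100111 = 1639
1155 = 10010000011
→ | → 11011100111 = 1767

1767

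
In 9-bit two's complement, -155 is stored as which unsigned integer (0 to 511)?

357

155 in 9 bits: 010011011
Invert: 101100100
Add 1:  101100101 = 357
(Check: 2^9 - 155 = 512 - 155 = 357.)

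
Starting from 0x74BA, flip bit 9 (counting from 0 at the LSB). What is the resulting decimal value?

30394

x = 111010010111010
bit 9 is currently 0; toggle it via x ^ (1 << 9) = x ^ 512
→ 111011010111010 = 30394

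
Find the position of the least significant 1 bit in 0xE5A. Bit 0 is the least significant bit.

0xE5A = 111001011010
Trailing zeros: 1, so the lowest set bit is bit 1 (value 2).

1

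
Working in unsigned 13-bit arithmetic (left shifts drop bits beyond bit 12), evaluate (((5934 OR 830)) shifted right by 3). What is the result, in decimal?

5934 = 1011100101110
830 = 0001100111110
→ OR → 1011100111110 = 5950
→ shifted right by 3 → 0001011100111 = 743

743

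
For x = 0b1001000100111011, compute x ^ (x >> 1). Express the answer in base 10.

55718

x = 1001000100111011 = 37179
x>>1 = 0100100010011101
XOR  = 1101100110100110 = 55718
(x ^ (x >> 1) gives the standard binary-reflected Gray code of x.)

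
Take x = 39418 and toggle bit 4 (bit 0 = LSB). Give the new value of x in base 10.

39402

x = 1001100111111010
bit 4 is currently 1; toggle it via x ^ (1 << 4) = x ^ 16
→ 1001100111101010 = 39402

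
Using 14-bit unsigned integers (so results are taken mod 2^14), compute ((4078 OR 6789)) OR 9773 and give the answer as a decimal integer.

16367

4078 = 00111111101110
6789 = 01101010000101
→ OR → 01111111101111 = 8175
9773 = 10011000101101
→ OR → 11111111101111 = 16367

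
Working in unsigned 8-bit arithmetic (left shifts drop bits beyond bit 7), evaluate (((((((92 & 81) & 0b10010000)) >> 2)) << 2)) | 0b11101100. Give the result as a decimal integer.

252

92 = 01011100
81 = 01010001
→ & → 01010000 = 80
0b10010000 = 10010000
→ & → 00010000 = 16
→ >> 2 → 00000100 = 4
→ << 2 (mod 2^8) → 00010000 = 16
0b11101100 = 11101100
→ | → 11111100 = 252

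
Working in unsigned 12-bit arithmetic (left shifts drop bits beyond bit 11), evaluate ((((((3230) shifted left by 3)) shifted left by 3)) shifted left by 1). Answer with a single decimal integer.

3840

3230 = 110010011110
→ shifted left by 3 (mod 2^12) → 010011110000 = 1264
→ shifted left by 3 (mod 2^12) → 011110000000 = 1920
→ shifted left by 1 (mod 2^12) → 111100000000 = 3840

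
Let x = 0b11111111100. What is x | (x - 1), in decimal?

2047

x = 11111111100 = 2044
x - 1 = 11111111011
OR    = 11111111111 = 2047
(x | (x - 1) sets all bits below the lowest set bit.)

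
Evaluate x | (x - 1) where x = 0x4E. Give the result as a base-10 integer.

x = 1001110 = 78
x - 1 = 1001101
OR    = 1001111 = 79
(x | (x - 1) sets all bits below the lowest set bit.)

79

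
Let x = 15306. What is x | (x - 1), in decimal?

15307

x = 11101111001010 = 15306
x - 1 = 11101111001001
OR    = 11101111001011 = 15307
(x | (x - 1) sets all bits below the lowest set bit.)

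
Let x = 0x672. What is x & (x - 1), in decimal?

1648

x = 11001110010 = 1650
x - 1 = 11001110001
AND   = 11001110000 = 1648
(x & (x - 1) clears the lowest set bit of x.)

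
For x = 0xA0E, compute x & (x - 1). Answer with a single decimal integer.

2572

x = 101000001110 = 2574
x - 1 = 101000001101
AND   = 101000001100 = 2572
(x & (x - 1) clears the lowest set bit of x.)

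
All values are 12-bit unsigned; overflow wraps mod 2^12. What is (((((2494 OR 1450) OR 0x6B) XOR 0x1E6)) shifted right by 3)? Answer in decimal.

2494 = 100110111110
1450 = 010110101010
→ OR → 110110111110 = 3518
0x6B = 000001101011
→ OR → 110111111111 = 3583
0x1E6 = 000111100110
→ XOR → 110000011001 = 3097
→ shifted right by 3 → 000110000011 = 387

387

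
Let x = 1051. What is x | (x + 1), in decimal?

x = 10000011011 = 1051
x + 1 = 10000011100
OR    = 10000011111 = 1055
(x | (x + 1) sets the lowest cleared bit.)

1055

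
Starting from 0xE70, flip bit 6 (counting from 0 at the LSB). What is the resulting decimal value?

x = 111001110000
bit 6 is currently 1; toggle it via x ^ (1 << 6) = x ^ 64
→ 111000110000 = 3632

3632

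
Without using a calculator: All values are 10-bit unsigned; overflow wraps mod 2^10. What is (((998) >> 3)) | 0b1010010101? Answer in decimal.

998 = 1111100110
→ >> 3 → 0001111100 = 124
0b1010010101 = 1010010101
→ | → 1011111101 = 765

765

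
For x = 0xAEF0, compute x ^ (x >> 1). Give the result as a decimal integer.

63880

x = 1010111011110000 = 44784
x>>1 = 0101011101111000
XOR  = 1111100110001000 = 63880
(x ^ (x >> 1) gives the standard binary-reflected Gray code of x.)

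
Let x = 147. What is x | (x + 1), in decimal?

151

x = 10010011 = 147
x + 1 = 10010100
OR    = 10010111 = 151
(x | (x + 1) sets the lowest cleared bit.)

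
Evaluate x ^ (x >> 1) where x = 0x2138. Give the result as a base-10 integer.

x = 10000100111000 = 8504
x>>1 = 01000010011100
XOR  = 11000110100100 = 12708
(x ^ (x >> 1) gives the standard binary-reflected Gray code of x.)

12708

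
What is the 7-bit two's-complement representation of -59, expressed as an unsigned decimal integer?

59 in 7 bits: 0111011
Invert: 1000100
Add 1:  1000101 = 69
(Check: 2^7 - 59 = 128 - 59 = 69.)

69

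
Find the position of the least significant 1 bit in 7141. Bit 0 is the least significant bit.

0

7141 = 1101111100101
Trailing zeros: 0, so the lowest set bit is bit 0 (value 1).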